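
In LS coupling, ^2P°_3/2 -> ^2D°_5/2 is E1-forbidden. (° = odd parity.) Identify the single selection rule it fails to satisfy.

Initial level: S=1/2, L=1, J=3/2, parity odd. Final level: S=1/2, L=2, J=5/2, parity odd.
ΔS = 0: S: 1/2 → 1/2 — satisfied.
Parity must change: odd → odd — violated.
ΔL = 0, ±1 (not L=0↔0): L: 1 → 2, ΔL = +1 — satisfied.
ΔJ = 0, ±1 (not J=0↔0): J: 3/2 → 5/2, ΔJ = +1 — satisfied.

parity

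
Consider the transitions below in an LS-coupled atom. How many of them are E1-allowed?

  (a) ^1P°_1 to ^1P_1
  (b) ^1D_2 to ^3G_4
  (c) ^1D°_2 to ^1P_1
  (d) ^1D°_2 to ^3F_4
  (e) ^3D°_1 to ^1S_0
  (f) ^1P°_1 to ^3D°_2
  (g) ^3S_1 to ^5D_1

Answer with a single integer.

(a) allowed
(b) forbidden (parity, ΔS, ΔL, ΔJ fail)
(c) allowed
(d) forbidden (ΔS, ΔJ fail)
(e) forbidden (ΔS, ΔL fail)
(f) forbidden (parity, ΔS fail)
(g) forbidden (parity, ΔS, ΔL fail)
Total allowed: 2 of 7.

2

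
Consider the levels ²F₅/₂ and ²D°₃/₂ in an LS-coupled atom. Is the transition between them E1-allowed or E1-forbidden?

allowed

ΔS = 0: S: 1/2 → 1/2 — ok.
ΔL = 0, ±1 (not L=0↔0): L: 3 → 2, ΔL = -1 — ok.
ΔJ = 0, ±1 (not J=0↔0): J: 5/2 → 3/2, ΔJ = -1 — ok.
Parity must change: even → odd — ok.
All four E1 rules are satisfied.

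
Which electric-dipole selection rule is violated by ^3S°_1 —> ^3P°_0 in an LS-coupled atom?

parity

ΔL = 0, ±1 (not L=0↔0): L: 0 → 1, ΔL = +1 — passes.
Parity must change: odd → odd — fails.
ΔJ = 0, ±1 (not J=0↔0): J: 1 → 0, ΔJ = -1 — passes.
ΔS = 0: S: 1 → 1 — passes.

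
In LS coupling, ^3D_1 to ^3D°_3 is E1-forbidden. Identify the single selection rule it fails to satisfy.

the ΔJ = 0, ±1 rule

Initial level: S=1, L=2, J=1, parity even. Final level: S=1, L=2, J=3, parity odd.
ΔL = 0, ±1 (not L=0↔0): L: 2 → 2, ΔL = +0 — satisfied.
ΔS = 0: S: 1 → 1 — satisfied.
ΔJ = 0, ±1 (not J=0↔0): J: 1 → 3, ΔJ = +2 — violated.
Parity must change: even → odd — satisfied.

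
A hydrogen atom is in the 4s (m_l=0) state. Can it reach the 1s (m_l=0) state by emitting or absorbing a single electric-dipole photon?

forbidden

Initial l = 0, final l = 0, so Δl = +0. E1 requires Δl = ±1: fails.
Δm_l = 0 − (0) = +0. E1 requires Δm_l = 0, ±1: passes.
The transition is electric-dipole forbidden.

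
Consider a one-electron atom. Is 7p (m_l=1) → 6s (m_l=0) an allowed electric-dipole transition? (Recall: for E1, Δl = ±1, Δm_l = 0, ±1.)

allowed

Δl = 0 − 1 = -1; the E1 rule Δl = ±1 is satisfied.
Δm_l = 0 − (1) = -1. E1 requires Δm_l = 0, ±1: satisfied.
All E1 selection rules are satisfied.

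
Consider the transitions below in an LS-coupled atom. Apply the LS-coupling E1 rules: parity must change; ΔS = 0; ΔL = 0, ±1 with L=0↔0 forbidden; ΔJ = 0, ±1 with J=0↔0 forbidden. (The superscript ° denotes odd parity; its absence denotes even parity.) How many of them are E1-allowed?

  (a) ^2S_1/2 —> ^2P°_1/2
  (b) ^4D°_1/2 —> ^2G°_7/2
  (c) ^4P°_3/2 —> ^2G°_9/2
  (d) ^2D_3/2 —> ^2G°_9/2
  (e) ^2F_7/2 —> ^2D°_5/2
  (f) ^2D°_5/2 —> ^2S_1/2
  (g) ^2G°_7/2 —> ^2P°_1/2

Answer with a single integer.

2

(a) allowed
(b) forbidden (parity, ΔS, ΔL, ΔJ fail)
(c) forbidden (parity, ΔS, ΔL, ΔJ fail)
(d) forbidden (ΔL, ΔJ fail)
(e) allowed
(f) forbidden (ΔL, ΔJ fail)
(g) forbidden (parity, ΔL, ΔJ fail)
Total allowed: 2 of 7.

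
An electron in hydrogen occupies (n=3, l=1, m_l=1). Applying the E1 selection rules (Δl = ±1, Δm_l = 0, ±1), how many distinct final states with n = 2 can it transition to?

E1 requires Δl = ±1, so l_f ∈ {0, 2}; with 0 ≤ l_f ≤ n_f−1 = 1, the allowed l_f values are {0}.
For l_f = 0: m_f ∈ {m_i−1, m_i, m_i+1} ∩ [−0, 0] = {0} → 1 state.
Total: 1.

1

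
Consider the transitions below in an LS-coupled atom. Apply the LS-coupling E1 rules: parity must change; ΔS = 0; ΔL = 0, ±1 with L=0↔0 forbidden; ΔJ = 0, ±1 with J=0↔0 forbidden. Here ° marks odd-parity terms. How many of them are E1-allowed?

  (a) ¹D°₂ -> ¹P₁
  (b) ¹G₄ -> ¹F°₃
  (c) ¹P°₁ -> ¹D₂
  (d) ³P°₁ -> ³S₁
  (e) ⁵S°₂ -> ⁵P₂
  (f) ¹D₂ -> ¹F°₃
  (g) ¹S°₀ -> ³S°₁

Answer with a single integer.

(a) allowed
(b) allowed
(c) allowed
(d) allowed
(e) allowed
(f) allowed
(g) forbidden (parity, ΔS, ΔL fail)
Total allowed: 6 of 7.

6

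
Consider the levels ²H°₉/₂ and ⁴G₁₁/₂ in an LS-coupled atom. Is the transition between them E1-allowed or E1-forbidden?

forbidden

Parity must change: odd → even — ok.
ΔS = 0: S: 1/2 → 3/2 — fails.
ΔL = 0, ±1 (not L=0↔0): L: 5 → 4, ΔL = -1 — ok.
ΔJ = 0, ±1 (not J=0↔0): J: 9/2 → 11/2, ΔJ = +1 — ok.
Rule(s) violated: ΔS.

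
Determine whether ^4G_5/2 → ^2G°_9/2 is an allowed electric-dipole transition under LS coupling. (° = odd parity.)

forbidden

ΔL = 0, ±1 (not L=0↔0): L: 4 → 4, ΔL = +0 — ok.
ΔJ = 0, ±1 (not J=0↔0): J: 5/2 → 9/2, ΔJ = +2 — fails.
Parity must change: even → odd — ok.
ΔS = 0: S: 3/2 → 1/2 — fails.
Rule(s) violated: ΔS, ΔJ.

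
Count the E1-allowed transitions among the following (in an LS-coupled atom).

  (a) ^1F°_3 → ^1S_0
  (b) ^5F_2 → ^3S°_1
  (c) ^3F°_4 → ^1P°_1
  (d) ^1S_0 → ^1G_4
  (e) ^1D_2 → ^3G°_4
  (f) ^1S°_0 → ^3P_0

(a) forbidden (ΔL, ΔJ fail)
(b) forbidden (ΔS, ΔL fail)
(c) forbidden (parity, ΔS, ΔL, ΔJ fail)
(d) forbidden (parity, ΔL, ΔJ fail)
(e) forbidden (ΔS, ΔL, ΔJ fail)
(f) forbidden (ΔS, ΔJ fail)
Total allowed: 0 of 6.

0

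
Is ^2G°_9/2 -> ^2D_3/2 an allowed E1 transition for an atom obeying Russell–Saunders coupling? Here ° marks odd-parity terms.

Reading off the term symbols: S 1/2→1/2, L 4→2, J 9/2→3/2, parity odd→even.
Parity must change: odd → even — ✓.
ΔS = 0: S: 1/2 → 1/2 — ✓.
ΔL = 0, ±1 (not L=0↔0): L: 4 → 2, ΔL = -2 — ✗.
ΔJ = 0, ±1 (not J=0↔0): J: 9/2 → 3/2, ΔJ = -3 — ✗.
Rule(s) violated: ΔL, ΔJ.

forbidden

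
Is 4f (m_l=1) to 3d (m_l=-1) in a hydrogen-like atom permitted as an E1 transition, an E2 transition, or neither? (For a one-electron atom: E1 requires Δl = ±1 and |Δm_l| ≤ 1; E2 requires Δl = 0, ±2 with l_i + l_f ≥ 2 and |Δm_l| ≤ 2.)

neither

Δl = 2 − 3 = -1; l_i + l_f = 5.
Δm_l = -2.
E1 (Δl = ±1, |Δm_l| ≤ 1): not satisfied.
E2 (Δl = 0,±2, l_i+l_f ≥ 2, |Δm_l| ≤ 2): not satisfied.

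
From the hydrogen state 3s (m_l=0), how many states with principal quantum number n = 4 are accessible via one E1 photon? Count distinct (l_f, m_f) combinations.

E1 requires Δl = ±1, so l_f ∈ {-1, 1}; with 0 ≤ l_f ≤ n_f−1 = 3, the allowed l_f values are {1}.
For l_f = 1: m_f ∈ {m_i−1, m_i, m_i+1} ∩ [−1, 1] = {-1, 0, 1} → 3 states.
Total: 3.

3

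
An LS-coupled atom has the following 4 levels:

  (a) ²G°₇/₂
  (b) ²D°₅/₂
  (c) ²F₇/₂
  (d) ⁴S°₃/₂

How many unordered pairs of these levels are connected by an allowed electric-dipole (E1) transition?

(a)–(b): forbidden (parity, ΔL).
(a)–(c): allowed.
(a)–(d): forbidden (parity, ΔS, ΔL, ΔJ).
(b)–(c): allowed.
(b)–(d): forbidden (parity, ΔS, ΔL).
(c)–(d): forbidden (ΔS, ΔL, ΔJ).
Allowed pairs: 2 of 6.

2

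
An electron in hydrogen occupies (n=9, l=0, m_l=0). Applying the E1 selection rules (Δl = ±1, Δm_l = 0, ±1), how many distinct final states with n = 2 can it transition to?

3

E1 requires Δl = ±1, so l_f ∈ {-1, 1}; with 0 ≤ l_f ≤ n_f−1 = 1, the allowed l_f values are {1}.
For l_f = 1: m_f ∈ {m_i−1, m_i, m_i+1} ∩ [−1, 1] = {-1, 0, 1} → 3 states.
Total: 3.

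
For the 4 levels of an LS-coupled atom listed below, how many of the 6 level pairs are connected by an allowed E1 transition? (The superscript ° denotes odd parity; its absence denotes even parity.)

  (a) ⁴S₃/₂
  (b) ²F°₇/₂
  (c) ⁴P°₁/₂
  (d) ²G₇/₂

2

(a)–(b): forbidden (ΔS, ΔL, ΔJ).
(a)–(c): allowed.
(a)–(d): forbidden (parity, ΔS, ΔL, ΔJ).
(b)–(c): forbidden (parity, ΔS, ΔL, ΔJ).
(b)–(d): allowed.
(c)–(d): forbidden (ΔS, ΔL, ΔJ).
Allowed pairs: 2 of 6.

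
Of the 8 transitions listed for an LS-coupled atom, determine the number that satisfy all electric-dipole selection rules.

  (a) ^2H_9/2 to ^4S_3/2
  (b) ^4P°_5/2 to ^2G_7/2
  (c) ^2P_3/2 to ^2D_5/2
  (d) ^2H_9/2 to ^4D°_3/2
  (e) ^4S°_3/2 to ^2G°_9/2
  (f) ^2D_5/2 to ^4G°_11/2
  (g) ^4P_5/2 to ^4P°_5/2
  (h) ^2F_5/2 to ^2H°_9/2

(a) forbidden (parity, ΔS, ΔL, ΔJ fail)
(b) forbidden (ΔS, ΔL fail)
(c) forbidden (parity fails)
(d) forbidden (ΔS, ΔL, ΔJ fail)
(e) forbidden (parity, ΔS, ΔL, ΔJ fail)
(f) forbidden (ΔS, ΔL, ΔJ fail)
(g) allowed
(h) forbidden (ΔL, ΔJ fail)
Total allowed: 1 of 8.

1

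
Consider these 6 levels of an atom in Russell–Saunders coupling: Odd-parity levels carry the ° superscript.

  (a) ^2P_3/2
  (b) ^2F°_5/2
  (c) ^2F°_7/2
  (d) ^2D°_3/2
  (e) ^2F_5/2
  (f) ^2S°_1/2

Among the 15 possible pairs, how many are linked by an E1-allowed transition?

(a)–(b): forbidden (ΔL).
(a)–(c): forbidden (ΔL, ΔJ).
(a)–(d): allowed.
(a)–(e): forbidden (parity, ΔL).
(a)–(f): allowed.
(b)–(c): forbidden (parity).
(b)–(d): forbidden (parity).
(b)–(e): allowed.
(b)–(f): forbidden (parity, ΔL, ΔJ).
(c)–(d): forbidden (parity, ΔJ).
(c)–(e): allowed.
(c)–(f): forbidden (parity, ΔL, ΔJ).
(d)–(e): allowed.
(d)–(f): forbidden (parity, ΔL).
(e)–(f): forbidden (ΔL, ΔJ).
Allowed pairs: 5 of 15.

5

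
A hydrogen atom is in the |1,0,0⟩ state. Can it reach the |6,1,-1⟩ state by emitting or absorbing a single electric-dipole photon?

Initial l = 0, final l = 1, so Δl = +1. E1 requires Δl = ±1: ✓.
Δm_l = -1 − (0) = -1. E1 requires Δm_l = 0, ±1: ✓.
All E1 selection rules are satisfied.

allowed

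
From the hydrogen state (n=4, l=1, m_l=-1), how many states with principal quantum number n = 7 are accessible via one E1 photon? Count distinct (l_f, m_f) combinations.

E1 requires Δl = ±1, so l_f ∈ {0, 2}; with 0 ≤ l_f ≤ n_f−1 = 6, the allowed l_f values are {0, 2}.
For l_f = 0: m_f ∈ {m_i−1, m_i, m_i+1} ∩ [−0, 0] = {0} → 1 state.
For l_f = 2: m_f ∈ {m_i−1, m_i, m_i+1} ∩ [−2, 2] = {-2, -1, 0} → 3 states.
Total: 4.

4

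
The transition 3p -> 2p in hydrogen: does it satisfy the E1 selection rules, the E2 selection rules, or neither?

E2

Δl = 1 − 1 = +0; l_i + l_f = 2.
E1 (Δl = ±1): not satisfied.
E2 (Δl = 0,±2, l_i+l_f ≥ 2): satisfied.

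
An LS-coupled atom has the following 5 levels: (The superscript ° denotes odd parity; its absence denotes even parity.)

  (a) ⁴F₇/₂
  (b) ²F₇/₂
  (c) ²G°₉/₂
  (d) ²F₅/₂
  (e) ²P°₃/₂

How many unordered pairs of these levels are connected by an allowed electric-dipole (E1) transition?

1

(a)–(b): forbidden (parity, ΔS).
(a)–(c): forbidden (ΔS).
(a)–(d): forbidden (parity, ΔS).
(a)–(e): forbidden (ΔS, ΔL, ΔJ).
(b)–(c): allowed.
(b)–(d): forbidden (parity).
(b)–(e): forbidden (ΔL, ΔJ).
(c)–(d): forbidden (ΔJ).
(c)–(e): forbidden (parity, ΔL, ΔJ).
(d)–(e): forbidden (ΔL).
Allowed pairs: 1 of 10.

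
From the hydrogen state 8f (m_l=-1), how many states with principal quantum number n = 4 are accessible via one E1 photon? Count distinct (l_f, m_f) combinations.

3

E1 requires Δl = ±1, so l_f ∈ {2, 4}; with 0 ≤ l_f ≤ n_f−1 = 3, the allowed l_f values are {2}.
For l_f = 2: m_f ∈ {m_i−1, m_i, m_i+1} ∩ [−2, 2] = {-2, -1, 0} → 3 states.
Total: 3.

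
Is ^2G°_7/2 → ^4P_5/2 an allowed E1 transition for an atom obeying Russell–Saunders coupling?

forbidden

Parity must change: odd → even — satisfied.
ΔS = 0: S: 1/2 → 3/2 — violated.
ΔL = 0, ±1 (not L=0↔0): L: 4 → 1, ΔL = -3 — violated.
ΔJ = 0, ±1 (not J=0↔0): J: 7/2 → 5/2, ΔJ = -1 — satisfied.
Rule(s) violated: ΔS, ΔL.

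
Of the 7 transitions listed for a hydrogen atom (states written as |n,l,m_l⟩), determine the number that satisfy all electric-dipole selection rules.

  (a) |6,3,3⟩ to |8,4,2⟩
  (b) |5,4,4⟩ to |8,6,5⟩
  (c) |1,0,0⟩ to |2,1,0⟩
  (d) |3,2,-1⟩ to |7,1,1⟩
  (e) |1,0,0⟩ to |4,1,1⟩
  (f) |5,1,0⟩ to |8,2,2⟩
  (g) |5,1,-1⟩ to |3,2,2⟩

3

(a) allowed
(b) forbidden — Δl = +2 (E1 requires Δl = ±1)
(c) allowed
(d) forbidden — Δm_l = +2 (E1 requires Δm_l = 0, ±1)
(e) allowed
(f) forbidden — Δm_l = +2 (E1 requires Δm_l = 0, ±1)
(g) forbidden — Δm_l = +3 (E1 requires Δm_l = 0, ±1)
Total allowed: 3 of 7.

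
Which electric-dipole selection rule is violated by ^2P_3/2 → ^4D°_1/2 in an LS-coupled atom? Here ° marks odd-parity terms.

Reading off the term symbols: S 1/2→3/2, L 1→2, J 3/2→1/2, parity even→odd.
Parity must change: even → odd — passes.
ΔS = 0: S: 1/2 → 3/2 — fails.
ΔL = 0, ±1 (not L=0↔0): L: 1 → 2, ΔL = +1 — passes.
ΔJ = 0, ±1 (not J=0↔0): J: 3/2 → 1/2, ΔJ = -1 — passes.

the ΔS = 0 rule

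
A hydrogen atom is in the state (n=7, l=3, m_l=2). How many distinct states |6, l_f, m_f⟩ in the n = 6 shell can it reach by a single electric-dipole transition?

E1 requires Δl = ±1, so l_f ∈ {2, 4}; with 0 ≤ l_f ≤ n_f−1 = 5, the allowed l_f values are {2, 4}.
For l_f = 2: m_f ∈ {m_i−1, m_i, m_i+1} ∩ [−2, 2] = {1, 2} → 2 states.
For l_f = 4: m_f ∈ {m_i−1, m_i, m_i+1} ∩ [−4, 4] = {1, 2, 3} → 3 states.
Total: 5.

5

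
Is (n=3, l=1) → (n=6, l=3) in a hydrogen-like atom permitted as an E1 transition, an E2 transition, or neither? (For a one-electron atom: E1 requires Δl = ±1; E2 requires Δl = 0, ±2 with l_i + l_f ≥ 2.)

Δl = 3 − 1 = +2; l_i + l_f = 4.
E1 (Δl = ±1): not satisfied.
E2 (Δl = 0,±2, l_i+l_f ≥ 2): satisfied.

E2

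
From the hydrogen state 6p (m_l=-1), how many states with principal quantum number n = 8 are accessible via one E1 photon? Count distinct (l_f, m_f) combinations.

4

E1 requires Δl = ±1, so l_f ∈ {0, 2}; with 0 ≤ l_f ≤ n_f−1 = 7, the allowed l_f values are {0, 2}.
For l_f = 0: m_f ∈ {m_i−1, m_i, m_i+1} ∩ [−0, 0] = {0} → 1 state.
For l_f = 2: m_f ∈ {m_i−1, m_i, m_i+1} ∩ [−2, 2] = {-2, -1, 0} → 3 states.
Total: 4.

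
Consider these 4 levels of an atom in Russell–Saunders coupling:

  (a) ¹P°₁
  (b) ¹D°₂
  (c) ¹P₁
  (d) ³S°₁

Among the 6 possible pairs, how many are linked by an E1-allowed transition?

2

(a)–(b): forbidden (parity).
(a)–(c): allowed.
(a)–(d): forbidden (parity, ΔS).
(b)–(c): allowed.
(b)–(d): forbidden (parity, ΔS, ΔL).
(c)–(d): forbidden (ΔS).
Allowed pairs: 2 of 6.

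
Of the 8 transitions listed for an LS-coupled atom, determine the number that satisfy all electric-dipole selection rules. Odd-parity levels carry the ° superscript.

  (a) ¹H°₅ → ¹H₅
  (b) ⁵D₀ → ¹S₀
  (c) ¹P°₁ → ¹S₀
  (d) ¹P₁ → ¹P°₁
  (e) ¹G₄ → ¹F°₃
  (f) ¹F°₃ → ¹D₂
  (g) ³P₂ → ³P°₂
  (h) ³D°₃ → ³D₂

7

(a) allowed
(b) forbidden (parity, ΔS, ΔL, ΔJ fail)
(c) allowed
(d) allowed
(e) allowed
(f) allowed
(g) allowed
(h) allowed
Total allowed: 7 of 8.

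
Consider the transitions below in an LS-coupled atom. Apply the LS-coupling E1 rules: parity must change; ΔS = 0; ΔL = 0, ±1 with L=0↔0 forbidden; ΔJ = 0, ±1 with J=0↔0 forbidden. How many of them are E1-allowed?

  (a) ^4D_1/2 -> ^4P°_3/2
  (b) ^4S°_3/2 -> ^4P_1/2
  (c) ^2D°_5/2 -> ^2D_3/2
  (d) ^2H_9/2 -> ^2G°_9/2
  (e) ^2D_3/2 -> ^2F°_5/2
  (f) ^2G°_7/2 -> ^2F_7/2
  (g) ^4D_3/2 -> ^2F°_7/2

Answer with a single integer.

6

(a) allowed
(b) allowed
(c) allowed
(d) allowed
(e) allowed
(f) allowed
(g) forbidden (ΔS, ΔJ fail)
Total allowed: 6 of 7.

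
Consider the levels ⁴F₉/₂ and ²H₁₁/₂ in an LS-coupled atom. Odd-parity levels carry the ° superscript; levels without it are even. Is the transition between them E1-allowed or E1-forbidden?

forbidden

Parity must change: even → even — fails.
ΔS = 0: S: 3/2 → 1/2 — fails.
ΔL = 0, ±1 (not L=0↔0): L: 3 → 5, ΔL = +2 — fails.
ΔJ = 0, ±1 (not J=0↔0): J: 9/2 → 11/2, ΔJ = +1 — passes.
Rule(s) violated: parity, ΔS, ΔL.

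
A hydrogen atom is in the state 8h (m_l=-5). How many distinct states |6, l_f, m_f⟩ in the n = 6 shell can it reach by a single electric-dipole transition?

1

E1 requires Δl = ±1, so l_f ∈ {4, 6}; with 0 ≤ l_f ≤ n_f−1 = 5, the allowed l_f values are {4}.
For l_f = 4: m_f ∈ {m_i−1, m_i, m_i+1} ∩ [−4, 4] = {-4} → 1 state.
Total: 1.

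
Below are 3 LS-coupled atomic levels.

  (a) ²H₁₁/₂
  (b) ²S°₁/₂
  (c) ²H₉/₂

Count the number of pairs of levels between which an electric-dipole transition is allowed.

0

(a)–(b): forbidden (ΔL, ΔJ).
(a)–(c): forbidden (parity).
(b)–(c): forbidden (ΔL, ΔJ).
Allowed pairs: 0 of 3.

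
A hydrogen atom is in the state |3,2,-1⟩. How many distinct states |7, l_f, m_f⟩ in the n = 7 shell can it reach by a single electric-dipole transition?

E1 requires Δl = ±1, so l_f ∈ {1, 3}; with 0 ≤ l_f ≤ n_f−1 = 6, the allowed l_f values are {1, 3}.
For l_f = 1: m_f ∈ {m_i−1, m_i, m_i+1} ∩ [−1, 1] = {-1, 0} → 2 states.
For l_f = 3: m_f ∈ {m_i−1, m_i, m_i+1} ∩ [−3, 3] = {-2, -1, 0} → 3 states.
Total: 5.

5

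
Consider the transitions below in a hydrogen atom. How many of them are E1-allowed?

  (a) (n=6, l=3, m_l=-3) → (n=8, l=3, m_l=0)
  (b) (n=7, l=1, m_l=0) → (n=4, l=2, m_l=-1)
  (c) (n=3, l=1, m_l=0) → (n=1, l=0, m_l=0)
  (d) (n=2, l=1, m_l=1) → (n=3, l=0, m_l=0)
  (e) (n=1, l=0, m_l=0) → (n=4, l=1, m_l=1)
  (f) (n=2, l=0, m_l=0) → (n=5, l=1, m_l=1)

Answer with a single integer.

(a) forbidden — Δl = +0 (E1 requires Δl = ±1); Δm_l = +3 (E1 requires Δm_l = 0, ±1)
(b) allowed
(c) allowed
(d) allowed
(e) allowed
(f) allowed
Total allowed: 5 of 6.

5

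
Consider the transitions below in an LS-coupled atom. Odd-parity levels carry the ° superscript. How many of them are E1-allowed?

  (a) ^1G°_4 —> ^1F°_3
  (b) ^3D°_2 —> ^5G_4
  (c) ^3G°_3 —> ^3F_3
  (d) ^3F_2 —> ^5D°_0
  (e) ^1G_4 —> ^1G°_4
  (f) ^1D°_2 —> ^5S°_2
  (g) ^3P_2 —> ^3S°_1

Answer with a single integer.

3

(a) forbidden (parity fails)
(b) forbidden (ΔS, ΔL, ΔJ fail)
(c) allowed
(d) forbidden (ΔS, ΔJ fail)
(e) allowed
(f) forbidden (parity, ΔS, ΔL fail)
(g) allowed
Total allowed: 3 of 7.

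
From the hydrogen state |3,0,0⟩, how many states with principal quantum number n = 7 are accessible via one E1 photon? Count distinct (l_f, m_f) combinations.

E1 requires Δl = ±1, so l_f ∈ {-1, 1}; with 0 ≤ l_f ≤ n_f−1 = 6, the allowed l_f values are {1}.
For l_f = 1: m_f ∈ {m_i−1, m_i, m_i+1} ∩ [−1, 1] = {-1, 0, 1} → 3 states.
Total: 3.

3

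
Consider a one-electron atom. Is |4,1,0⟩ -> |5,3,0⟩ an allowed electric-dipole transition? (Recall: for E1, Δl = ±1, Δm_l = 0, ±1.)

forbidden

Initial l = 1, final l = 3, so Δl = +2. E1 requires Δl = ±1: ✗.
Δm_l = 0 − (0) = +0. E1 requires Δm_l = 0, ±1: ✓.
The transition is electric-dipole forbidden.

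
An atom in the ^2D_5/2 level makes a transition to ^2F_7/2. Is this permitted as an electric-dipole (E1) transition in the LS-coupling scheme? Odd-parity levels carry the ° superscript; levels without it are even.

Reading off the term symbols: S 1/2→1/2, L 2→3, J 5/2→7/2, parity even→even.
ΔJ = 0, ±1 (not J=0↔0): J: 5/2 → 7/2, ΔJ = +1 — satisfied.
ΔS = 0: S: 1/2 → 1/2 — satisfied.
ΔL = 0, ±1 (not L=0↔0): L: 2 → 3, ΔL = +1 — satisfied.
Parity must change: even → even — violated.
Rule(s) violated: parity.

forbidden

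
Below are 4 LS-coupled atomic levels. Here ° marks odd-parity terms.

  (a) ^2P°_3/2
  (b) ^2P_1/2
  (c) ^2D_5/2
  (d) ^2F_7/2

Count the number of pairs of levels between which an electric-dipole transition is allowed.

2

(a)–(b): allowed.
(a)–(c): allowed.
(a)–(d): forbidden (ΔL, ΔJ).
(b)–(c): forbidden (parity, ΔJ).
(b)–(d): forbidden (parity, ΔL, ΔJ).
(c)–(d): forbidden (parity).
Allowed pairs: 2 of 6.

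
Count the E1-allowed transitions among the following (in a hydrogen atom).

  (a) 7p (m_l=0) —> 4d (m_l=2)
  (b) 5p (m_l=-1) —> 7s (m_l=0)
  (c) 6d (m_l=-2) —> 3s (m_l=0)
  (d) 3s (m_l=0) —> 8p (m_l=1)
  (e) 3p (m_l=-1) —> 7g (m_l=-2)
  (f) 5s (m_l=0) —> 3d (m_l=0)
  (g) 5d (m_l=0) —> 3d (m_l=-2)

(a) forbidden — Δm_l = +2 (E1 requires Δm_l = 0, ±1)
(b) allowed
(c) forbidden — Δl = -2 (E1 requires Δl = ±1); Δm_l = +2 (E1 requires Δm_l = 0, ±1)
(d) allowed
(e) forbidden — Δl = +3 (E1 requires Δl = ±1)
(f) forbidden — Δl = +2 (E1 requires Δl = ±1)
(g) forbidden — Δl = +0 (E1 requires Δl = ±1); Δm_l = -2 (E1 requires Δm_l = 0, ±1)
Total allowed: 2 of 7.

2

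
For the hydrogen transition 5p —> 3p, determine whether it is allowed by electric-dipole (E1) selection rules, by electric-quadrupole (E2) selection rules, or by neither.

E2

Δl = 1 − 1 = +0; l_i + l_f = 2.
E1 (Δl = ±1): not satisfied.
E2 (Δl = 0,±2, l_i+l_f ≥ 2): satisfied.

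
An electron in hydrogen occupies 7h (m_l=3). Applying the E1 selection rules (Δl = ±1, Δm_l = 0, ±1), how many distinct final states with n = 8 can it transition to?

E1 requires Δl = ±1, so l_f ∈ {4, 6}; with 0 ≤ l_f ≤ n_f−1 = 7, the allowed l_f values are {4, 6}.
For l_f = 4: m_f ∈ {m_i−1, m_i, m_i+1} ∩ [−4, 4] = {2, 3, 4} → 3 states.
For l_f = 6: m_f ∈ {m_i−1, m_i, m_i+1} ∩ [−6, 6] = {2, 3, 4} → 3 states.
Total: 6.

6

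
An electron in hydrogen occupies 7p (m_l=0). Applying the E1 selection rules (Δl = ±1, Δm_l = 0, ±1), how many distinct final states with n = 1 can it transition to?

E1 requires Δl = ±1, so l_f ∈ {0, 2}; with 0 ≤ l_f ≤ n_f−1 = 0, the allowed l_f values are {0}.
For l_f = 0: m_f ∈ {m_i−1, m_i, m_i+1} ∩ [−0, 0] = {0} → 1 state.
Total: 1.

1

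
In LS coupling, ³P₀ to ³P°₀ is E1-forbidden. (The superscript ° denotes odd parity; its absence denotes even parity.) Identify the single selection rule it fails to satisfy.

Parity must change: even → odd — passes.
ΔS = 0: S: 1 → 1 — passes.
ΔL = 0, ±1 (not L=0↔0): L: 1 → 1, ΔL = +0 — passes.
ΔJ = 0, ±1 (not J=0↔0): J: 0 → 0, ΔJ = +0 — fails.

the J=0 ↔ J=0 exclusion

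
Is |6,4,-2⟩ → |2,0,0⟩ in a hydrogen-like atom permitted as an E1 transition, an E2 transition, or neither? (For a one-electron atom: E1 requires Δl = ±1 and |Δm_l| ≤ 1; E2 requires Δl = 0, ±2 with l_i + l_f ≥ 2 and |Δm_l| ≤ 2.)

neither

Δl = 0 − 4 = -4; l_i + l_f = 4.
Δm_l = +2.
E1 (Δl = ±1, |Δm_l| ≤ 1): not satisfied.
E2 (Δl = 0,±2, l_i+l_f ≥ 2, |Δm_l| ≤ 2): not satisfied.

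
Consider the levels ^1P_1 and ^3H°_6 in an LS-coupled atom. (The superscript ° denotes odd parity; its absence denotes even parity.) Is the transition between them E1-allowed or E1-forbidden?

forbidden

Initial level: S=0, L=1, J=1, parity even. Final level: S=1, L=5, J=6, parity odd.
ΔJ = 0, ±1 (not J=0↔0): J: 1 → 6, ΔJ = +5 — fails.
Parity must change: even → odd — ok.
ΔS = 0: S: 0 → 1 — fails.
ΔL = 0, ±1 (not L=0↔0): L: 1 → 5, ΔL = +4 — fails.
Rule(s) violated: ΔS, ΔL, ΔJ.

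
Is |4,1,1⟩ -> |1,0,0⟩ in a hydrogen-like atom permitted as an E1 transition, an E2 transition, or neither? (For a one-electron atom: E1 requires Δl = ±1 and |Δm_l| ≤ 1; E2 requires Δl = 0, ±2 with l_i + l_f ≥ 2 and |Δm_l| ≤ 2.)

E1

Δl = 0 − 1 = -1; l_i + l_f = 1.
Δm_l = -1.
E1 (Δl = ±1, |Δm_l| ≤ 1): satisfied.
E2 (Δl = 0,±2, l_i+l_f ≥ 2, |Δm_l| ≤ 2): not satisfied.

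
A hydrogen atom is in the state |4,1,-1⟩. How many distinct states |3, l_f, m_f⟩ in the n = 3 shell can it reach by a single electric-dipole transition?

4

E1 requires Δl = ±1, so l_f ∈ {0, 2}; with 0 ≤ l_f ≤ n_f−1 = 2, the allowed l_f values are {0, 2}.
For l_f = 0: m_f ∈ {m_i−1, m_i, m_i+1} ∩ [−0, 0] = {0} → 1 state.
For l_f = 2: m_f ∈ {m_i−1, m_i, m_i+1} ∩ [−2, 2] = {-2, -1, 0} → 3 states.
Total: 4.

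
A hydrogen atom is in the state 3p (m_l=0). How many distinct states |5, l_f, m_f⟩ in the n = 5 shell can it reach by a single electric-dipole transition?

E1 requires Δl = ±1, so l_f ∈ {0, 2}; with 0 ≤ l_f ≤ n_f−1 = 4, the allowed l_f values are {0, 2}.
For l_f = 0: m_f ∈ {m_i−1, m_i, m_i+1} ∩ [−0, 0] = {0} → 1 state.
For l_f = 2: m_f ∈ {m_i−1, m_i, m_i+1} ∩ [−2, 2] = {-1, 0, 1} → 3 states.
Total: 4.

4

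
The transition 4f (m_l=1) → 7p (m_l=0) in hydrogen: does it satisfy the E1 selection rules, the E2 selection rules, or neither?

Δl = 1 − 3 = -2; l_i + l_f = 4.
Δm_l = -1.
E1 (Δl = ±1, |Δm_l| ≤ 1): not satisfied.
E2 (Δl = 0,±2, l_i+l_f ≥ 2, |Δm_l| ≤ 2): satisfied.

E2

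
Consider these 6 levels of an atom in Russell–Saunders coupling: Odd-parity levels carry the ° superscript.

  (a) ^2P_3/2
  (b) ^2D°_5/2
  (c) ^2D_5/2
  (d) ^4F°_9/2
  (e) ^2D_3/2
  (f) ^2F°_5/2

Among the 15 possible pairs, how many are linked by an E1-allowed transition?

5

(a)–(b): allowed.
(a)–(c): forbidden (parity).
(a)–(d): forbidden (ΔS, ΔL, ΔJ).
(a)–(e): forbidden (parity).
(a)–(f): forbidden (ΔL).
(b)–(c): allowed.
(b)–(d): forbidden (parity, ΔS, ΔJ).
(b)–(e): allowed.
(b)–(f): forbidden (parity).
(c)–(d): forbidden (ΔS, ΔJ).
(c)–(e): forbidden (parity).
(c)–(f): allowed.
(d)–(e): forbidden (ΔS, ΔJ).
(d)–(f): forbidden (parity, ΔS, ΔJ).
(e)–(f): allowed.
Allowed pairs: 5 of 15.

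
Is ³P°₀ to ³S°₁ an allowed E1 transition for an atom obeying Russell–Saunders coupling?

forbidden

ΔS = 0: S: 1 → 1 — ok.
ΔJ = 0, ±1 (not J=0↔0): J: 0 → 1, ΔJ = +1 — ok.
ΔL = 0, ±1 (not L=0↔0): L: 1 → 0, ΔL = -1 — ok.
Parity must change: odd → odd — fails.
Rule(s) violated: parity.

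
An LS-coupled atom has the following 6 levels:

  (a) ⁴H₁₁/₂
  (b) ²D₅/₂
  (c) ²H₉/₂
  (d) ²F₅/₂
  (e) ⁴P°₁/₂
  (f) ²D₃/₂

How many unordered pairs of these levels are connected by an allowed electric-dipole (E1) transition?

(a)–(b): forbidden (parity, ΔS, ΔL, ΔJ).
(a)–(c): forbidden (parity, ΔS).
(a)–(d): forbidden (parity, ΔS, ΔL, ΔJ).
(a)–(e): forbidden (ΔL, ΔJ).
(a)–(f): forbidden (parity, ΔS, ΔL, ΔJ).
(b)–(c): forbidden (parity, ΔL, ΔJ).
(b)–(d): forbidden (parity).
(b)–(e): forbidden (ΔS, ΔJ).
(b)–(f): forbidden (parity).
(c)–(d): forbidden (parity, ΔL, ΔJ).
(c)–(e): forbidden (ΔS, ΔL, ΔJ).
(c)–(f): forbidden (parity, ΔL, ΔJ).
(d)–(e): forbidden (ΔS, ΔL, ΔJ).
(d)–(f): forbidden (parity).
(e)–(f): forbidden (ΔS).
Allowed pairs: 0 of 15.

0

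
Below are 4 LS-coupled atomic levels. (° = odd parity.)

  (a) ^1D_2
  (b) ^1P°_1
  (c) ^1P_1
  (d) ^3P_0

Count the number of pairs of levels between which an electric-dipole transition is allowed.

(a)–(b): allowed.
(a)–(c): forbidden (parity).
(a)–(d): forbidden (parity, ΔS, ΔJ).
(b)–(c): allowed.
(b)–(d): forbidden (ΔS).
(c)–(d): forbidden (parity, ΔS).
Allowed pairs: 2 of 6.

2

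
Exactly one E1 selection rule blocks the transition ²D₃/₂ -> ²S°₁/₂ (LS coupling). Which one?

the ΔL = 0, ±1 rule

Initial level: S=1/2, L=2, J=3/2, parity even. Final level: S=1/2, L=0, J=1/2, parity odd.
Parity must change: even → odd — passes.
ΔS = 0: S: 1/2 → 1/2 — passes.
ΔL = 0, ±1 (not L=0↔0): L: 2 → 0, ΔL = -2 — fails.
ΔJ = 0, ±1 (not J=0↔0): J: 3/2 → 1/2, ΔJ = -1 — passes.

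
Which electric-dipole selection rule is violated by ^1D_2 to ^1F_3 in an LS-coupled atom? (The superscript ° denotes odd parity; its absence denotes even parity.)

parity

ΔL = 0, ±1 (not L=0↔0): L: 2 → 3, ΔL = +1 — satisfied.
ΔJ = 0, ±1 (not J=0↔0): J: 2 → 3, ΔJ = +1 — satisfied.
Parity must change: even → even — violated.
ΔS = 0: S: 0 → 0 — satisfied.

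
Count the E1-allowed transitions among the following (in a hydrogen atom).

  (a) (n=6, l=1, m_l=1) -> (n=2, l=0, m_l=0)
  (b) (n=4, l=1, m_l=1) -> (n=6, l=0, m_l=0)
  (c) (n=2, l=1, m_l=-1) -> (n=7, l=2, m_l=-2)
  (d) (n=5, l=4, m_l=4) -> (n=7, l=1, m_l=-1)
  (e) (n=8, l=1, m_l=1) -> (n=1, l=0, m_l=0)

4

(a) allowed
(b) allowed
(c) allowed
(d) forbidden — Δl = -3 (E1 requires Δl = ±1); Δm_l = -5 (E1 requires Δm_l = 0, ±1)
(e) allowed
Total allowed: 4 of 5.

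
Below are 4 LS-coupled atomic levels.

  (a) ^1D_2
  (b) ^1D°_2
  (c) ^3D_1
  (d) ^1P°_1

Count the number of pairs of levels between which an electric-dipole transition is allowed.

2

(a)–(b): allowed.
(a)–(c): forbidden (parity, ΔS).
(a)–(d): allowed.
(b)–(c): forbidden (ΔS).
(b)–(d): forbidden (parity).
(c)–(d): forbidden (ΔS).
Allowed pairs: 2 of 6.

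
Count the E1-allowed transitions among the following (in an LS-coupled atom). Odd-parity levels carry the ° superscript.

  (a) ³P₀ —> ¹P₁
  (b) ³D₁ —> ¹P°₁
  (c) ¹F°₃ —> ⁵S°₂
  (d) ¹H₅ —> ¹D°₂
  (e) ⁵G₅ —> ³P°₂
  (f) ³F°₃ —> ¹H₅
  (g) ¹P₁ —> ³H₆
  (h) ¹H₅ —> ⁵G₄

(a) forbidden (parity, ΔS fail)
(b) forbidden (ΔS fails)
(c) forbidden (parity, ΔS, ΔL fail)
(d) forbidden (ΔL, ΔJ fail)
(e) forbidden (ΔS, ΔL, ΔJ fail)
(f) forbidden (ΔS, ΔL, ΔJ fail)
(g) forbidden (parity, ΔS, ΔL, ΔJ fail)
(h) forbidden (parity, ΔS fail)
Total allowed: 0 of 8.

0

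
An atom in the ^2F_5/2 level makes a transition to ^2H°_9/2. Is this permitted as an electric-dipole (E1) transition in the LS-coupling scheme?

forbidden

Parity must change: even → odd — satisfied.
ΔS = 0: S: 1/2 → 1/2 — satisfied.
ΔL = 0, ±1 (not L=0↔0): L: 3 → 5, ΔL = +2 — violated.
ΔJ = 0, ±1 (not J=0↔0): J: 5/2 → 9/2, ΔJ = +2 — violated.
Rule(s) violated: ΔL, ΔJ.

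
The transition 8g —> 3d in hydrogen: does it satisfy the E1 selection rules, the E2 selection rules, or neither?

E2

Δl = 2 − 4 = -2; l_i + l_f = 6.
E1 (Δl = ±1): not satisfied.
E2 (Δl = 0,±2, l_i+l_f ≥ 2): satisfied.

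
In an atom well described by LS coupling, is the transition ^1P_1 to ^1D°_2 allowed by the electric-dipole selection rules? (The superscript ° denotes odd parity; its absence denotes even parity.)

allowed

Parity must change: even → odd — ✓.
ΔJ = 0, ±1 (not J=0↔0): J: 1 → 2, ΔJ = +1 — ✓.
ΔS = 0: S: 0 → 0 — ✓.
ΔL = 0, ±1 (not L=0↔0): L: 1 → 2, ΔL = +1 — ✓.
All four E1 rules are satisfied.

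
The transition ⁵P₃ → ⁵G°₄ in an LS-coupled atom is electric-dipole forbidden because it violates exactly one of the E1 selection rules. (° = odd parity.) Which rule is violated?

the ΔL = 0, ±1 rule

Initial level: S=2, L=1, J=3, parity even. Final level: S=2, L=4, J=4, parity odd.
Parity must change: even → odd — passes.
ΔS = 0: S: 2 → 2 — passes.
ΔL = 0, ±1 (not L=0↔0): L: 1 → 4, ΔL = +3 — fails.
ΔJ = 0, ±1 (not J=0↔0): J: 3 → 4, ΔJ = +1 — passes.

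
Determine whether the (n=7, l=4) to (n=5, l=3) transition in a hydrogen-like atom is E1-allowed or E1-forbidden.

Initial l = 4, final l = 3, so Δl = -1. E1 requires Δl = ±1: ok.
All E1 selection rules are satisfied.

allowed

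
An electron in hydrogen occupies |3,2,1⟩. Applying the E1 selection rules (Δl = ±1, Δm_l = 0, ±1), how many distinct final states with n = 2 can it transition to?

E1 requires Δl = ±1, so l_f ∈ {1, 3}; with 0 ≤ l_f ≤ n_f−1 = 1, the allowed l_f values are {1}.
For l_f = 1: m_f ∈ {m_i−1, m_i, m_i+1} ∩ [−1, 1] = {0, 1} → 2 states.
Total: 2.

2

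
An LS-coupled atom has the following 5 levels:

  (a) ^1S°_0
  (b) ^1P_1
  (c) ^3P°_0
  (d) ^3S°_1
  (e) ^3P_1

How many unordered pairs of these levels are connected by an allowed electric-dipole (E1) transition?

3

(a)–(b): allowed.
(a)–(c): forbidden (parity, ΔS, ΔJ).
(a)–(d): forbidden (parity, ΔS, ΔL).
(a)–(e): forbidden (ΔS).
(b)–(c): forbidden (ΔS).
(b)–(d): forbidden (ΔS).
(b)–(e): forbidden (parity, ΔS).
(c)–(d): forbidden (parity).
(c)–(e): allowed.
(d)–(e): allowed.
Allowed pairs: 3 of 10.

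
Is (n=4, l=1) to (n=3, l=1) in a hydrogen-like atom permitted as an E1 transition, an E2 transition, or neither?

E2

Δl = 1 − 1 = +0; l_i + l_f = 2.
E1 (Δl = ±1): not satisfied.
E2 (Δl = 0,±2, l_i+l_f ≥ 2): satisfied.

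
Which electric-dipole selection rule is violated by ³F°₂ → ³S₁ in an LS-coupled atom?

Parity must change: odd → even — ok.
ΔJ = 0, ±1 (not J=0↔0): J: 2 → 1, ΔJ = -1 — ok.
ΔL = 0, ±1 (not L=0↔0): L: 3 → 0, ΔL = -3 — fails.
ΔS = 0: S: 1 → 1 — ok.

the ΔL = 0, ±1 rule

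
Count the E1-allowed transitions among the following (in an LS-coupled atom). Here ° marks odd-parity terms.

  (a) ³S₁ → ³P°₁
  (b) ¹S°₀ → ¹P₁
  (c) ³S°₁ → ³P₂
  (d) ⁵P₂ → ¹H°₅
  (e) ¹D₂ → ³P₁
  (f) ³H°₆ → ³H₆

4

(a) allowed
(b) allowed
(c) allowed
(d) forbidden (ΔS, ΔL, ΔJ fail)
(e) forbidden (parity, ΔS fail)
(f) allowed
Total allowed: 4 of 6.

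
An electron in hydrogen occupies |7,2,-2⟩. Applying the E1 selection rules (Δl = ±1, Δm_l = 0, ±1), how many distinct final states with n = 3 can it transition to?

E1 requires Δl = ±1, so l_f ∈ {1, 3}; with 0 ≤ l_f ≤ n_f−1 = 2, the allowed l_f values are {1}.
For l_f = 1: m_f ∈ {m_i−1, m_i, m_i+1} ∩ [−1, 1] = {-1} → 1 state.
Total: 1.

1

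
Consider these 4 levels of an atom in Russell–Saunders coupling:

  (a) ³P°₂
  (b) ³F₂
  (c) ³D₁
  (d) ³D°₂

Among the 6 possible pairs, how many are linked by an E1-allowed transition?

(a)–(b): forbidden (ΔL).
(a)–(c): allowed.
(a)–(d): forbidden (parity).
(b)–(c): forbidden (parity).
(b)–(d): allowed.
(c)–(d): allowed.
Allowed pairs: 3 of 6.

3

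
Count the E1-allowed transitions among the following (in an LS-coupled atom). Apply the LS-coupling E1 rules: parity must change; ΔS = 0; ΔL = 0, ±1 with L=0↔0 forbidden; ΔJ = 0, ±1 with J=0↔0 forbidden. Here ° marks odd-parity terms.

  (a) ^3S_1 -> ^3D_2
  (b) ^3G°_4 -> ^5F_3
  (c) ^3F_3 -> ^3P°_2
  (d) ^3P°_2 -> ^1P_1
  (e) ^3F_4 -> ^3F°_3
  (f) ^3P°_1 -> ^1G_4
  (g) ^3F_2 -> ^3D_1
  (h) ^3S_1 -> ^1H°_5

1

(a) forbidden (parity, ΔL fail)
(b) forbidden (ΔS fails)
(c) forbidden (ΔL fails)
(d) forbidden (ΔS fails)
(e) allowed
(f) forbidden (ΔS, ΔL, ΔJ fail)
(g) forbidden (parity fails)
(h) forbidden (ΔS, ΔL, ΔJ fail)
Total allowed: 1 of 8.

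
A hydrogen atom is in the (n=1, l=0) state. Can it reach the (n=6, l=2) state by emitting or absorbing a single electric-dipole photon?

forbidden

Initial l = 0, final l = 2, so Δl = +2. E1 requires Δl = ±1: violated.
The transition is electric-dipole forbidden.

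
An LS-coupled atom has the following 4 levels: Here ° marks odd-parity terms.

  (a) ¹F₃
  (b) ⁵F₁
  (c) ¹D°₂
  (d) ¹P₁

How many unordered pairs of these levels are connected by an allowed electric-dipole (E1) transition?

2

(a)–(b): forbidden (parity, ΔS, ΔJ).
(a)–(c): allowed.
(a)–(d): forbidden (parity, ΔL, ΔJ).
(b)–(c): forbidden (ΔS).
(b)–(d): forbidden (parity, ΔS, ΔL).
(c)–(d): allowed.
Allowed pairs: 2 of 6.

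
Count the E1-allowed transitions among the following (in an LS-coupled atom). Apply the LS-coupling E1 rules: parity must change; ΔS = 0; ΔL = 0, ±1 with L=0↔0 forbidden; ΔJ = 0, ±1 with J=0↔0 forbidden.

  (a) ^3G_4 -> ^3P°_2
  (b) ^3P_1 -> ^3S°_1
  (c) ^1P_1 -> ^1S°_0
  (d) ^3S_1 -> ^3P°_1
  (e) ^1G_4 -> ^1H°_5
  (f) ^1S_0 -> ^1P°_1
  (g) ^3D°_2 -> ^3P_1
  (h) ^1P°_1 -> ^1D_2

(a) forbidden (ΔL, ΔJ fail)
(b) allowed
(c) allowed
(d) allowed
(e) allowed
(f) allowed
(g) allowed
(h) allowed
Total allowed: 7 of 8.

7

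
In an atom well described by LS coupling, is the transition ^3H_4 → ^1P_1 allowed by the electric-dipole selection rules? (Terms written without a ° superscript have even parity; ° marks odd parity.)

forbidden

Reading off the term symbols: S 1→0, L 5→1, J 4→1, parity even→even.
Parity must change: even → even — ✗.
ΔS = 0: S: 1 → 0 — ✗.
ΔL = 0, ±1 (not L=0↔0): L: 5 → 1, ΔL = -4 — ✗.
ΔJ = 0, ±1 (not J=0↔0): J: 4 → 1, ΔJ = -3 — ✗.
Rule(s) violated: parity, ΔS, ΔL, ΔJ.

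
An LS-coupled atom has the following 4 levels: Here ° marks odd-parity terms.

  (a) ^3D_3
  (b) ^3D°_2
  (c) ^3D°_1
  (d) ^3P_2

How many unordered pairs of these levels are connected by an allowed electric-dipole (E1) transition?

3

(a)–(b): allowed.
(a)–(c): forbidden (ΔJ).
(a)–(d): forbidden (parity).
(b)–(c): forbidden (parity).
(b)–(d): allowed.
(c)–(d): allowed.
Allowed pairs: 3 of 6.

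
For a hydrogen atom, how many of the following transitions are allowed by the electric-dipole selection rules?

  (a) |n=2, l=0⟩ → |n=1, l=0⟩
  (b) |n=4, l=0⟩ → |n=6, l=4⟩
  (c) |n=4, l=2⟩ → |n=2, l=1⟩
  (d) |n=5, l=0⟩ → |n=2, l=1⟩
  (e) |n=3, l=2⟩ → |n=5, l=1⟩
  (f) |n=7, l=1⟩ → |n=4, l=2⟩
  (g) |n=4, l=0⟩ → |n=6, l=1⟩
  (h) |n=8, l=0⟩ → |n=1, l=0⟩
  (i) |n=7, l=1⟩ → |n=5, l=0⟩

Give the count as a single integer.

(a) forbidden — Δl = +0 (E1 requires Δl = ±1)
(b) forbidden — Δl = +4 (E1 requires Δl = ±1)
(c) allowed
(d) allowed
(e) allowed
(f) allowed
(g) allowed
(h) forbidden — Δl = +0 (E1 requires Δl = ±1)
(i) allowed
Total allowed: 6 of 9.

6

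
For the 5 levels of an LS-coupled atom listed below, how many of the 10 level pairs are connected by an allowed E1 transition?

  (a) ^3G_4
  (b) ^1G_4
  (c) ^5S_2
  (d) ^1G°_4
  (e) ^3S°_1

(a)–(b): forbidden (parity, ΔS).
(a)–(c): forbidden (parity, ΔS, ΔL, ΔJ).
(a)–(d): forbidden (ΔS).
(a)–(e): forbidden (ΔL, ΔJ).
(b)–(c): forbidden (parity, ΔS, ΔL, ΔJ).
(b)–(d): allowed.
(b)–(e): forbidden (ΔS, ΔL, ΔJ).
(c)–(d): forbidden (ΔS, ΔL, ΔJ).
(c)–(e): forbidden (ΔS, ΔL).
(d)–(e): forbidden (parity, ΔS, ΔL, ΔJ).
Allowed pairs: 1 of 10.

1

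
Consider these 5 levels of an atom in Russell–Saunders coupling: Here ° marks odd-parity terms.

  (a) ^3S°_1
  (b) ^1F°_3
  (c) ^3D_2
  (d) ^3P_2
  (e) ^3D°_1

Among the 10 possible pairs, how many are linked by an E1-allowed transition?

(a)–(b): forbidden (parity, ΔS, ΔL, ΔJ).
(a)–(c): forbidden (ΔL).
(a)–(d): allowed.
(a)–(e): forbidden (parity, ΔL).
(b)–(c): forbidden (ΔS).
(b)–(d): forbidden (ΔS, ΔL).
(b)–(e): forbidden (parity, ΔS, ΔJ).
(c)–(d): forbidden (parity).
(c)–(e): allowed.
(d)–(e): allowed.
Allowed pairs: 3 of 10.

3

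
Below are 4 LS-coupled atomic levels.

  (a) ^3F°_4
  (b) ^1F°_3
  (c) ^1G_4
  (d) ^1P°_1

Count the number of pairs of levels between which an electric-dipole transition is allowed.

(a)–(b): forbidden (parity, ΔS).
(a)–(c): forbidden (ΔS).
(a)–(d): forbidden (parity, ΔS, ΔL, ΔJ).
(b)–(c): allowed.
(b)–(d): forbidden (parity, ΔL, ΔJ).
(c)–(d): forbidden (ΔL, ΔJ).
Allowed pairs: 1 of 6.

1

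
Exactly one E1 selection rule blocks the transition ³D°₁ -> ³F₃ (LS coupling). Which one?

Parity must change: odd → even — ok.
ΔS = 0: S: 1 → 1 — ok.
ΔL = 0, ±1 (not L=0↔0): L: 2 → 3, ΔL = +1 — ok.
ΔJ = 0, ±1 (not J=0↔0): J: 1 → 3, ΔJ = +2 — fails.

the ΔJ = 0, ±1 rule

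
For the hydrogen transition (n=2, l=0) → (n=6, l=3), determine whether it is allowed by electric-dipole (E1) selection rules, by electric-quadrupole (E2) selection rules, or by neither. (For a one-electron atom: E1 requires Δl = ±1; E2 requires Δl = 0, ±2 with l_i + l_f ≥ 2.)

neither

Δl = 3 − 0 = +3; l_i + l_f = 3.
E1 (Δl = ±1): not satisfied.
E2 (Δl = 0,±2, l_i+l_f ≥ 2): not satisfied.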